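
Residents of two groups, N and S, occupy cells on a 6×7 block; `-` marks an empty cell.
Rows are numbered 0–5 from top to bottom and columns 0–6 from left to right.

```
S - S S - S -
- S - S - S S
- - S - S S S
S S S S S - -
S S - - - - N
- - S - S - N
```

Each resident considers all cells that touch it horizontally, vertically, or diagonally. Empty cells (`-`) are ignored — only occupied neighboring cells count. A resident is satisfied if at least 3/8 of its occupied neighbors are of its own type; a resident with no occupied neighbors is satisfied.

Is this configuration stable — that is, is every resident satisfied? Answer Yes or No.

(0,0)S 1/1 satisfied
(0,2)S 3/3 satisfied
(0,3)S 2/2 satisfied
(0,5)S 2/2 satisfied
(1,1)S 3/3 satisfied
(1,3)S 4/4 satisfied
(1,5)S 5/5 satisfied
(1,6)S 4/4 satisfied
(2,2)S 5/5 satisfied
(2,4)S 5/5 satisfied
(2,5)S 5/5 satisfied
(2,6)S 3/3 satisfied
(3,0)S 3/3 satisfied
(3,1)S 5/5 satisfied
(3,2)S 4/4 satisfied
(3,3)S 4/4 satisfied
(3,4)S 3/3 satisfied
(4,0)S 3/3 satisfied
(4,1)S 5/5 satisfied
(4,6)N 1/1 satisfied
(5,2)S 1/1 satisfied
(5,4)S 0/0 satisfied
(5,6)N 1/1 satisfied
All meet the threshold, so the configuration is stable.

Yes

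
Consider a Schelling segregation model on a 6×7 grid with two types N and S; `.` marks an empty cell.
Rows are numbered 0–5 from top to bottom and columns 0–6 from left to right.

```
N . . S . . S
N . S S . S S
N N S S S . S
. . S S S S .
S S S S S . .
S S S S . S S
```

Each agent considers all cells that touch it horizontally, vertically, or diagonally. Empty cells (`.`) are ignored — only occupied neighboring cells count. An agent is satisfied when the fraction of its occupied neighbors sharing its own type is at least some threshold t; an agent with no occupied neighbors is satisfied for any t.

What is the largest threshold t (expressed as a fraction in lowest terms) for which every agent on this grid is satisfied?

Row 0: (0,0)N 1/1 · (0,3)S 2/2 · (0,6)S 2/2
Row 1: (1,0)N 3/3 · (1,2)S 4/5 · (1,3)S 5/5 · (1,5)S 4/4 · (1,6)S 3/3
Row 2: (2,0)N 2/2 · (2,1)N 2/5 · (2,2)S 5/6 · (2,3)S 7/7 · (2,4)S 6/6 · (2,6)S 3/3
Row 3: (3,2)S 6/7 · (3,3)S 8/8 · (3,4)S 6/6 · (3,5)S 4/4
Row 4: (4,0)S 3/3 · (4,1)S 6/6 · (4,2)S 7/7 · (4,3)S 7/7 · (4,4)S 6/6
Row 5: (5,0)S 3/3 · (5,1)S 5/5 · (5,2)S 5/5 · (5,3)S 4/4 · (5,5)S 2/2 · (5,6)S 1/1
The smallest same-type fraction is 2/5 at (2,1), which reduces to 2/5. Any threshold above that leaves this agent unsatisfied.

2/5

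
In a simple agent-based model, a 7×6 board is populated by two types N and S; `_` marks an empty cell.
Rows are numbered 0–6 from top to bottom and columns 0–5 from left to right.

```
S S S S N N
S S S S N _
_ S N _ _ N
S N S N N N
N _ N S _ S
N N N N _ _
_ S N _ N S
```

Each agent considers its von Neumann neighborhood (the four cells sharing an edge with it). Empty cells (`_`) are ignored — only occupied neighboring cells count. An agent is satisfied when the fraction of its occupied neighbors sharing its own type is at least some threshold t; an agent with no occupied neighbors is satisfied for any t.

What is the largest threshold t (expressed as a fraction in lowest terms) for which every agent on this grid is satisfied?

0/1

Row 0: (0,0)S 2/2 · (0,1)S 3/3 · (0,2)S 3/3 · (0,3)S 2/3 · (0,4)N 2/3 · (0,5)N 1/1
Row 1: (1,0)S 2/2 · (1,1)S 4/4 · (1,2)S 3/4 · (1,3)S 2/3 · (1,4)N 1/2
Row 2: (2,1)S 1/3 · (2,2)N 0/3 · (2,5)N 1/1
Row 3: (3,0)S 0/2 · (3,1)N 0/3 · (3,2)S 0/4 · (3,3)N 1/3 · (3,4)N 2/2 · (3,5)N 2/3
Row 4: (4,0)N 1/2 · (4,2)N 1/3 · (4,3)S 0/3 · (4,5)S 0/1
Row 5: (5,0)N 2/2 · (5,1)N 2/3 · (5,2)N 4/4 · (5,3)N 1/2
Row 6: (6,1)S 0/2 · (6,2)N 1/2 · (6,4)N 0/1 · (6,5)S 0/1
The smallest same-type fraction is 0/3 at (2,2), which reduces to 0/1. Any threshold above that leaves this agent unsatisfied.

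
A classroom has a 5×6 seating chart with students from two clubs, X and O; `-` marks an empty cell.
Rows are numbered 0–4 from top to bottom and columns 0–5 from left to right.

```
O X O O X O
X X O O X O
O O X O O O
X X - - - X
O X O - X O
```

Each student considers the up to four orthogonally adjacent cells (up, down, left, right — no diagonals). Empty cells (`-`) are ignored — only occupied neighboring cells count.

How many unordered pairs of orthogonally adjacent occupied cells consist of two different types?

Scan each occupied cell's neighbors to the right and below so each pair is counted once.
Row 0: O(0,0)–X(0,1)≠ O(0,0)–X(1,0)≠ X(0,1)–O(0,2)≠ X(0,1)–X(1,1)= O(0,2)–O(0,3)= O(0,2)–O(1,2)= O(0,3)–X(0,4)≠ O(0,3)–O(1,3)= X(0,4)–O(0,5)≠ X(0,4)–X(1,4)= O(0,5)–O(1,5)=  → 5/11 unlike.
Row 1: X(1,0)–X(1,1)= X(1,0)–O(2,0)≠ X(1,1)–O(1,2)≠ X(1,1)–O(2,1)≠ O(1,2)–O(1,3)= O(1,2)–X(2,2)≠ O(1,3)–X(1,4)≠ O(1,3)–O(2,3)= X(1,4)–O(1,5)≠ X(1,4)–O(2,4)≠ O(1,5)–O(2,5)=  → 7/11 unlike.
Row 2: O(2,0)–O(2,1)= O(2,0)–X(3,0)≠ O(2,1)–X(2,2)≠ O(2,1)–X(3,1)≠ X(2,2)–O(2,3)≠ O(2,3)–O(2,4)= O(2,4)–O(2,5)= O(2,5)–X(3,5)≠  → 5/8 unlike.
Row 3: X(3,0)–X(3,1)= X(3,0)–O(4,0)≠ X(3,1)–X(4,1)= X(3,5)–O(4,5)≠  → 2/4 unlike.
Row 4: O(4,0)–X(4,1)≠ X(4,1)–O(4,2)≠ X(4,4)–O(4,5)≠  → 3/3 unlike.
Total adjacent occupied pairs: 37; unlike-type pairs: 22.

22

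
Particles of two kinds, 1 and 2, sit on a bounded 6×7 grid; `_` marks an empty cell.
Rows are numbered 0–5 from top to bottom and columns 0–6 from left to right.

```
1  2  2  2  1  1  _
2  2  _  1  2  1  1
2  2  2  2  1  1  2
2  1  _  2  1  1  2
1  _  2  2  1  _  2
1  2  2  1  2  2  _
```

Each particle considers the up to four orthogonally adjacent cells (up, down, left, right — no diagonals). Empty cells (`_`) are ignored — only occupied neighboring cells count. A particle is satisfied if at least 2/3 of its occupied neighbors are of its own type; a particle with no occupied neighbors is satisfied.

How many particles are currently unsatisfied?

18

Row 0: (0,0)1 0/2 unhappy · (0,1)2 2/3 ok · (0,2)2 2/2 ok · (0,3)2 1/3 unhappy · (0,4)1 1/3 unhappy · (0,5)1 2/2 ok
Row 1: (1,0)2 2/3 ok · (1,1)2 3/3 ok · (1,3)1 0/3 unhappy · (1,4)2 0/4 unhappy · (1,5)1 3/4 ok · (1,6)1 1/2 unhappy
Row 2: (2,0)2 3/3 ok · (2,1)2 3/4 ok · (2,2)2 2/2 ok · (2,3)2 2/4 unhappy · (2,4)1 2/4 unhappy · (2,5)1 3/4 ok · (2,6)2 1/3 unhappy
Row 3: (3,0)2 1/3 unhappy · (3,1)1 0/2 unhappy · (3,3)2 2/3 ok · (3,4)1 3/4 ok · (3,5)1 2/3 ok · (3,6)2 2/3 ok
Row 4: (4,0)1 1/2 unhappy · (4,2)2 2/2 ok · (4,3)2 2/4 unhappy · (4,4)1 1/3 unhappy · (4,6)2 1/1 ok
Row 5: (5,0)1 1/2 unhappy · (5,1)2 1/2 unhappy · (5,2)2 2/3 ok · (5,3)1 0/3 unhappy · (5,4)2 1/3 unhappy · (5,5)2 1/1 ok
Unsatisfied: (0,0), (0,3), (0,4), (1,3), (1,4), (1,6), (2,3), (2,4), (2,6), (3,0), (3,1), (4,0), (4,3), (4,4), (5,0), (5,1), (5,3), (5,4) — 18 in total.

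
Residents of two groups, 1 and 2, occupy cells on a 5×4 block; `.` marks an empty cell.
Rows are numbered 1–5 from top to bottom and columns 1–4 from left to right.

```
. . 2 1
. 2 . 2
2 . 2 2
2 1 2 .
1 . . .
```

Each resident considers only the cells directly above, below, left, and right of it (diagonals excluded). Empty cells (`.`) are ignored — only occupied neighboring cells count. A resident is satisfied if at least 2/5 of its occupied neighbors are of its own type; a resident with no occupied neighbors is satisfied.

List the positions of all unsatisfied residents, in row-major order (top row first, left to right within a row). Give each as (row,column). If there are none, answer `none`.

(1,3)2 0/1 not
(1,4)1 0/2 not
(2,2)2 0/0 satisfied
(2,4)2 1/2 satisfied
(3,1)2 1/1 satisfied
(3,3)2 2/2 satisfied
(3,4)2 2/2 satisfied
(4,1)2 1/3 not
(4,2)1 0/2 not
(4,3)2 1/2 satisfied
(5,1)1 0/1 not

(1,3), (1,4), (4,1), (4,2), (5,1)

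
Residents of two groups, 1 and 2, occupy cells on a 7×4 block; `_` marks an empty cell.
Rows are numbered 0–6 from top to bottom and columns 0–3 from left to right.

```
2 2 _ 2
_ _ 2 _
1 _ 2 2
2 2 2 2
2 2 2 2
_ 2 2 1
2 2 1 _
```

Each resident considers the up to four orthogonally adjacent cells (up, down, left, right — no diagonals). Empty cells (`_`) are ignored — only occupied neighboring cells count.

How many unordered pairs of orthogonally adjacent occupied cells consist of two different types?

Scan each occupied cell's neighbors to the right and below so each pair is counted once.
From row 0: 0 unlike of 1 pairs (running 0/1).
From row 1: 0 unlike of 1 pairs (running 0/2).
From row 2: 1 unlike of 4 pairs (running 1/6).
From row 3: 0 unlike of 7 pairs (running 1/13).
From row 4: 1 unlike of 6 pairs (running 2/19).
From row 5: 2 unlike of 4 pairs (running 4/23).
From row 6: 1 unlike of 2 pairs (running 5/25).
Total adjacent occupied pairs: 25; unlike-type pairs: 5.

5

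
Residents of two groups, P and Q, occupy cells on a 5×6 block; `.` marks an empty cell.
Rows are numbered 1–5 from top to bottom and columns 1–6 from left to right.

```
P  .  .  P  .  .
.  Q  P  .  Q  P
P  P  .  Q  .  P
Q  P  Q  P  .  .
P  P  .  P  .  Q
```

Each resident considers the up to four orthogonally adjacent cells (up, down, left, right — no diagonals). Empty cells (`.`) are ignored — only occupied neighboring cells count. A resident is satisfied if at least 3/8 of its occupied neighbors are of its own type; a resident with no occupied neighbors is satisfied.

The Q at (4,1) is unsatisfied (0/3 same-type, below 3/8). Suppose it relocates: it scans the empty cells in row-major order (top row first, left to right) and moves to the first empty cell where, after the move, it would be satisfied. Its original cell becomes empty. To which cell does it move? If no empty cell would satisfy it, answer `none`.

(1,2)

Vacating (4,1). Empty cells in order:
  (1,2): 1/2 same-type → satisfied — stop here.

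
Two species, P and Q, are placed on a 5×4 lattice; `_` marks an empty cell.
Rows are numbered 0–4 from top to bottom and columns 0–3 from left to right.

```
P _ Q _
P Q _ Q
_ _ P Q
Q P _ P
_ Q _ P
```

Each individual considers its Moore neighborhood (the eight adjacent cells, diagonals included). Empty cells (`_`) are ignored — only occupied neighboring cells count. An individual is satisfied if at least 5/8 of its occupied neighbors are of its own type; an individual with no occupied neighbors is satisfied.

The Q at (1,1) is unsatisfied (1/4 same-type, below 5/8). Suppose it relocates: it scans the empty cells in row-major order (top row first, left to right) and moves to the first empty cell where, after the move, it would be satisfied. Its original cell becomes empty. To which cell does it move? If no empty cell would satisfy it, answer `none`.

(0,3)

Vacating (1,1). Empty cells in order:
  (0,1): 1/3 same-type → still unsatisfied.
  (0,3): 2/2 same-type → satisfied — stop here.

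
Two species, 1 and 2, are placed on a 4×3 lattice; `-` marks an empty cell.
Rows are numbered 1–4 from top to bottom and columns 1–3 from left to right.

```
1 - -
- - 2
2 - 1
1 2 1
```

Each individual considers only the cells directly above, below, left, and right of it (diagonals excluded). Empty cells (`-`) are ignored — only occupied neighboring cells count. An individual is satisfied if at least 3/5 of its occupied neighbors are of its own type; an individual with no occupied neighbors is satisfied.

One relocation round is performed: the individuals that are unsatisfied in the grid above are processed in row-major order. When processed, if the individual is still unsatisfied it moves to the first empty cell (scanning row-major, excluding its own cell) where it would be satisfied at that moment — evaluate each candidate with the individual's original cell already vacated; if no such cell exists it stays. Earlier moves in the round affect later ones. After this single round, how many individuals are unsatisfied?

Initially unsatisfied (in order): (2,3), (3,1), (3,3), (4,1), (4,2), (4,3).
  (2,3) → (1,3).
  (3,1) → (2,2).
  (3,3): now satisfied by earlier moves; stays.
  (4,1) → (3,1).
  (4,2) → (1,2).
  (4,3): now satisfied by earlier moves; stays.
Resulting grid:
1 2 2
- 2 -
1 - 1
- - 1
Unsatisfied now: (1,1).

1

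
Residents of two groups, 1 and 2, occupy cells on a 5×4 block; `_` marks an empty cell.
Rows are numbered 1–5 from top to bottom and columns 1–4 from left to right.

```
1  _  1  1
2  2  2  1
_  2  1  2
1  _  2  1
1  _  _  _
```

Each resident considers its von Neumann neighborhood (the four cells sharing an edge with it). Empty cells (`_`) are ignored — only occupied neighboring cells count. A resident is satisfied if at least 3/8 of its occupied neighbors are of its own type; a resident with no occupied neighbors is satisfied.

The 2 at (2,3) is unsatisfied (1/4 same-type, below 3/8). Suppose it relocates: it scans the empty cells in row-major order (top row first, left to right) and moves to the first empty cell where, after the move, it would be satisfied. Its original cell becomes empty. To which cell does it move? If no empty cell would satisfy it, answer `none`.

(3,1)

Vacating (2,3). Empty cells in order:
  (1,2): 1/3 same-type → still unsatisfied.
  (3,1): 2/3 same-type → satisfied — stop here.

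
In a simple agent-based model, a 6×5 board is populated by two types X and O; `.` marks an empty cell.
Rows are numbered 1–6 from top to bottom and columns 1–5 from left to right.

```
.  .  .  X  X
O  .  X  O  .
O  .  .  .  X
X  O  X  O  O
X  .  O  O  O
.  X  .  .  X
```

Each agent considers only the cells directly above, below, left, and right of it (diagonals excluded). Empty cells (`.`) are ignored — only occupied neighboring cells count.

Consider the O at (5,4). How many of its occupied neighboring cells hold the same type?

3

Occupied neighbors of (5,4): (4,4)=O, (5,3)=O, (5,5)=O.
Same type (O): 3 of 3.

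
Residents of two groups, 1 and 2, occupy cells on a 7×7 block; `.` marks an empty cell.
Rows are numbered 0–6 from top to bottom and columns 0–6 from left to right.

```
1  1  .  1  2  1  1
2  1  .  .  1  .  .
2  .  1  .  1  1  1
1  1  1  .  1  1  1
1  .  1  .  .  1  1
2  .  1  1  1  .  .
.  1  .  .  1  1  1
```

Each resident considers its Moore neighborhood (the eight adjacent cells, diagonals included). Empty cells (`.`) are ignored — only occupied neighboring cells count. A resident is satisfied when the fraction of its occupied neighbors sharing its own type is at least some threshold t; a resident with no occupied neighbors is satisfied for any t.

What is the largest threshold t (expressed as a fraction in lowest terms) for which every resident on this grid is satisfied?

0/1

Row 0: (0,0)1 2/3 · (0,1)1 2/3 · (0,3)1 1/2 · (0,4)2 0/3 · (0,5)1 2/3 · (0,6)1 1/1
Row 1: (1,0)2 1/4 · (1,1)1 3/5 · (1,4)1 4/5
Row 2: (2,0)2 1/4 · (2,2)1 3/3 · (2,4)1 4/4 · (2,5)1 6/6 · (2,6)1 3/3
Row 3: (3,0)1 2/3 · (3,1)1 5/6 · (3,2)1 3/3 · (3,4)1 4/4 · (3,5)1 7/7 · (3,6)1 5/5
Row 4: (4,0)1 2/3 · (4,2)1 4/4 · (4,5)1 5/5 · (4,6)1 3/3
Row 5: (5,0)2 0/2 · (5,2)1 3/3 · (5,3)1 4/4 · (5,4)1 4/4
Row 6: (6,1)1 1/2 · (6,4)1 3/3 · (6,5)1 3/3 · (6,6)1 1/1
The smallest same-type fraction is 0/3 at (0,4), which reduces to 0/1. Any threshold above that leaves this resident unsatisfied.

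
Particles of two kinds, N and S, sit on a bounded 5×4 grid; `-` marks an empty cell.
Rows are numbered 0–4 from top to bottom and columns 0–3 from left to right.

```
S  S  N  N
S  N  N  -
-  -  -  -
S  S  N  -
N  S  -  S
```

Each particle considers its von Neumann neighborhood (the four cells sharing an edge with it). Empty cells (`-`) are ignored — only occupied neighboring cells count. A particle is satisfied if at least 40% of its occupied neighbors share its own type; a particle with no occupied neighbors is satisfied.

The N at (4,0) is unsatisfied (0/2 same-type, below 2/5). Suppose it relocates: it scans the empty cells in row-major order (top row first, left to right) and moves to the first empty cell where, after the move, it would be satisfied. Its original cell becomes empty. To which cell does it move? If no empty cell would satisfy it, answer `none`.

(1,3)

Vacating (4,0). Empty cells in order:
  (1,3): 2/2 same-type → satisfied — stop here.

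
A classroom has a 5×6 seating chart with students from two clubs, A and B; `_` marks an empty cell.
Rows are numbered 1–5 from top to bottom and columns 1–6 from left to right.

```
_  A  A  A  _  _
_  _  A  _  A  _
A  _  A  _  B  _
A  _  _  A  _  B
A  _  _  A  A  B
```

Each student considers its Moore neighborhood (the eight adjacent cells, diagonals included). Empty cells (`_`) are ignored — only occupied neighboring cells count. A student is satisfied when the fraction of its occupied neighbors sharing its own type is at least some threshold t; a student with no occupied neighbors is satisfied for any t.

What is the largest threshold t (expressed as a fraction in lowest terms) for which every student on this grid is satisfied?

1/3

(1,2)A 2/2
(1,3)A 3/3
(1,4)A 3/3
(2,3)A 4/4
(2,5)A 1/2
(3,1)A 1/1
(3,3)A 2/2
(3,5)B 1/3
(4,1)A 2/2
(4,4)A 3/4
(4,6)B 2/3
(5,1)A 1/1
(5,4)A 2/2
(5,5)A 2/4
(5,6)B 1/2
The smallest same-type fraction is 1/3 at (3,5), which reduces to 1/3. Any threshold above that leaves this student unsatisfied.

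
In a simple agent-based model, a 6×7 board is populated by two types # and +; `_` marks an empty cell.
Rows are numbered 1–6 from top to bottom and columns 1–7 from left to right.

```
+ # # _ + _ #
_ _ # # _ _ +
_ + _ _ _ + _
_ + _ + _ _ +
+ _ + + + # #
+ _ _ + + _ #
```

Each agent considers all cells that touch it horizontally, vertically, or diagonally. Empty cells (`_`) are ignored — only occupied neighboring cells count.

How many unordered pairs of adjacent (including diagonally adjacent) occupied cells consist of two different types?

Scan each occupied cell's neighbors to the right and below (and the two forward diagonals) so each pair is counted once.
Row 1: +(1,1)–#(1,2)≠ #(1,2)–#(1,3)= #(1,2)–#(2,3)= #(1,3)–#(2,3)= #(1,3)–#(2,4)= +(1,5)–#(2,4)≠ #(1,7)–+(2,7)≠  → 3/7 unlike.
Row 2: #(2,3)–#(2,4)= #(2,3)–+(3,2)≠ +(2,7)–+(3,6)=  → 1/3 unlike.
Row 3: +(3,2)–+(4,2)= +(3,6)–+(4,7)=  → 0/2 unlike.
Row 4: +(4,2)–+(5,3)= +(4,2)–+(5,1)= +(4,4)–+(5,4)= +(4,4)–+(5,5)= +(4,4)–+(5,3)= +(4,7)–#(5,7)≠ +(4,7)–#(5,6)≠  → 2/7 unlike.
Row 5: +(5,1)–+(6,1)= +(5,3)–+(5,4)= +(5,3)–+(6,4)= +(5,4)–+(5,5)= +(5,4)–+(6,4)= +(5,4)–+(6,5)= +(5,5)–#(5,6)≠ +(5,5)–+(6,5)= +(5,5)–+(6,4)= #(5,6)–#(5,7)= #(5,6)–#(6,7)= #(5,6)–+(6,5)≠ #(5,7)–#(6,7)=  → 2/13 unlike.
Row 6: +(6,4)–+(6,5)=  → 0/1 unlike.
Total adjacent occupied pairs: 33; unlike-type pairs: 8.

8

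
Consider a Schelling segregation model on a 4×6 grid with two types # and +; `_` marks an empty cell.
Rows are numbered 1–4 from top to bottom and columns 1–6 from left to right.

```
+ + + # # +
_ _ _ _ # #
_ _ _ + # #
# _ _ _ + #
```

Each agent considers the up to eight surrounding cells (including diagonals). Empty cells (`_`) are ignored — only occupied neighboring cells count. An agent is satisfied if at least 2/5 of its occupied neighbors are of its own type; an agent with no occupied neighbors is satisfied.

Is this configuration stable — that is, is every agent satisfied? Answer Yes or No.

No

(1,1)+ 1/1 ✓
(1,2)+ 2/2 ✓
(1,3)+ 1/2 ✓
(1,4)# 2/3 ✓
(1,5)# 3/4 ✓
(1,6)+ 0/3 ✗
(2,5)# 5/7 ✓
(2,6)# 4/5 ✓
(3,4)+ 1/3 ✗
(3,5)# 4/6 ✓
(3,6)# 4/5 ✓
(4,1)# 0/0 ✓
(4,5)+ 1/4 ✗
(4,6)# 2/3 ✓
For instance (1,6) has only 0/3 same-type neighbors, below 2/5.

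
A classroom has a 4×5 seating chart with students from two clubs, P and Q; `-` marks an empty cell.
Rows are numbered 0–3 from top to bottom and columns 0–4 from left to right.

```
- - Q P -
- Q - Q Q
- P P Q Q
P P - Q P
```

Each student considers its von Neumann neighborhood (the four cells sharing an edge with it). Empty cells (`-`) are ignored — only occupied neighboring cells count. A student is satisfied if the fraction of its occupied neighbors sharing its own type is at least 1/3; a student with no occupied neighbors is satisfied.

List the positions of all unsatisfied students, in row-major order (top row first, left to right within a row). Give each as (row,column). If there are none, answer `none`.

(0,2), (0,3), (1,1), (3,4)

(0,2)Q 0/1 unhappy
(0,3)P 0/2 unhappy
(1,1)Q 0/1 unhappy
(1,3)Q 2/3 ok
(1,4)Q 2/2 ok
(2,1)P 2/3 ok
(2,2)P 1/2 ok
(2,3)Q 3/4 ok
(2,4)Q 2/3 ok
(3,0)P 1/1 ok
(3,1)P 2/2 ok
(3,3)Q 1/2 ok
(3,4)P 0/2 unhappy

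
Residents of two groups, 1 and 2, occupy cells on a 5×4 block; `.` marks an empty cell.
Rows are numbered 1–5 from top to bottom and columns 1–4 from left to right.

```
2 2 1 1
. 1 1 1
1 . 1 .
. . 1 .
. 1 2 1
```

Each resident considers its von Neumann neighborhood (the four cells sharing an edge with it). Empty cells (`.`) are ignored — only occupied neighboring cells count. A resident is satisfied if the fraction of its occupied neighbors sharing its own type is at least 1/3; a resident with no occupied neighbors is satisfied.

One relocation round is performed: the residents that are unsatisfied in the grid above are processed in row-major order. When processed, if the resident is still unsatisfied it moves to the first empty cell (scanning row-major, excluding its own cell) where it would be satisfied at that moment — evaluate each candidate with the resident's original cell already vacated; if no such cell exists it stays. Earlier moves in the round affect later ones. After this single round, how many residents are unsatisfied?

0

Initially unsatisfied (in order): (5,2), (5,3), (5,4).
  (5,2) → (2,1).
  (5,3) → (5,1).
  (5,4): now satisfied by earlier moves; stays.
Resulting grid:
2 2 1 1
1 1 1 1
1 . 1 .
. . 1 .
2 . . 1
All satisfied now.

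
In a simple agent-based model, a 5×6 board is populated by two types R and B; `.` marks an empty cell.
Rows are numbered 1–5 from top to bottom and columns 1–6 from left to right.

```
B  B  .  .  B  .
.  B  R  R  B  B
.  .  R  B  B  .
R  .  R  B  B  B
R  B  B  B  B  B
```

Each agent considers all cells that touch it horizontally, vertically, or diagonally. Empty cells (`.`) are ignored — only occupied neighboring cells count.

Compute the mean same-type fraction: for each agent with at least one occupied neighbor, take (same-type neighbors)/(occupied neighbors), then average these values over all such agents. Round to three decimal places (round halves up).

0.679

(1,1)B 2/2
(1,2)B 2/3
(1,5)B 2/3
(2,2)B 2/4
(2,3)R 2/5
(2,4)R 2/6
(2,5)B 4/5
(2,6)B 3/3
(3,3)R 3/6
(3,4)B 4/8
(3,5)B 6/7
(4,1)R 1/2
(4,3)R 1/6
(4,4)B 6/8
(4,5)B 7/7
(4,6)B 4/4
(5,1)R 1/2
(5,2)B 1/4
(5,3)B 3/4
(5,4)B 4/5
(5,5)B 5/5
(5,6)B 3/3
Sum over 22 agents: 2/2 + 2/3 + 2/3 + 2/4 + 2/5 + 2/6 + 4/5 + 3/3 + 3/6 + 4/8 + 6/7 + 1/2 + 1/6 + 6/8 + 7/7 + 4/4 + 1/2 + 1/4 + 3/4 + 4/5 + 5/5 + 3/3 = 1255/84; mean = 1255/84 ÷ 22 = 1255/1848 = 0.679112… → 0.679.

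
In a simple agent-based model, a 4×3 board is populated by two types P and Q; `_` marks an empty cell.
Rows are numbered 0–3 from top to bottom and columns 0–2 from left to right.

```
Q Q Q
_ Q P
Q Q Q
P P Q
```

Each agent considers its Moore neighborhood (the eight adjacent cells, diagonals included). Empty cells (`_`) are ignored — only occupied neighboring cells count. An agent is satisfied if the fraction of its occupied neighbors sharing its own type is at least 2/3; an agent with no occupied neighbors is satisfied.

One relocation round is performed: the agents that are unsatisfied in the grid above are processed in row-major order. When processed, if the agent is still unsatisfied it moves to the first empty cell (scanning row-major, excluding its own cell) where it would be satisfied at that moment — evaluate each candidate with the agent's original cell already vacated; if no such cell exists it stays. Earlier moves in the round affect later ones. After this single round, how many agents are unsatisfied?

5

Initially unsatisfied (in order): (1,2), (2,0), (2,1), (2,2), (3,0), (3,1).
  (1,2): no empty cell satisfies it; stays.
  (2,0) → (1,0).
  (2,1): no empty cell satisfies it; stays.
  (2,2): no empty cell satisfies it; stays.
  (3,0): no empty cell satisfies it; stays.
  (3,1): no empty cell satisfies it; stays.
Resulting grid:
Q Q Q
Q Q P
_ Q Q
P P Q
Unsatisfied now: (1,2), (2,1), (2,2), (3,0), (3,1).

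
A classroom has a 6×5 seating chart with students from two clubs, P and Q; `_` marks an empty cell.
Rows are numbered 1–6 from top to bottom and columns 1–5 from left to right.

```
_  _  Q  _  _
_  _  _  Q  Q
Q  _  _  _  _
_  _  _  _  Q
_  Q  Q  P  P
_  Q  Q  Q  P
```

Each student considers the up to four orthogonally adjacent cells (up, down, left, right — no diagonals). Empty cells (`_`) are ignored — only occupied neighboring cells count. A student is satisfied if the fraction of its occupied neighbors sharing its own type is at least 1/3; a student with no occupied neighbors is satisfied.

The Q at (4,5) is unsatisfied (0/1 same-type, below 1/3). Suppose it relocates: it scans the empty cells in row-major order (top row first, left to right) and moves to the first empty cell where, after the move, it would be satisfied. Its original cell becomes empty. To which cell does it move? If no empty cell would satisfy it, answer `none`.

Vacating (4,5). Empty cells in order:
  (1,1): 0/0 same-type → satisfied — stop here.

(1,1)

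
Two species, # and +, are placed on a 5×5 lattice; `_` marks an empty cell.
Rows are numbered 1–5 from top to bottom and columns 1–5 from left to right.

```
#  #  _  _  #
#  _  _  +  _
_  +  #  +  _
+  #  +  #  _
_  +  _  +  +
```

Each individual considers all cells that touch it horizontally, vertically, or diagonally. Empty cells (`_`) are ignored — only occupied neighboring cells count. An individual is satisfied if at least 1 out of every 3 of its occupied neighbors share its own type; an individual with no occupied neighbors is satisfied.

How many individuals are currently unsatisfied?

(1,1)# 2/2 satisfied
(1,2)# 2/2 satisfied
(1,5)# 0/1 not
(2,1)# 2/3 satisfied
(2,4)+ 1/3 satisfied
(3,2)+ 2/5 satisfied
(3,3)# 2/6 satisfied
(3,4)+ 2/4 satisfied
(4,1)+ 2/3 satisfied
(4,2)# 1/5 not
(4,3)+ 4/7 satisfied
(4,4)# 1/5 not
(5,2)+ 2/3 satisfied
(5,4)+ 2/3 satisfied
(5,5)+ 1/2 satisfied
Unsatisfied: (1,5), (4,2), (4,4) — 3 in total.

3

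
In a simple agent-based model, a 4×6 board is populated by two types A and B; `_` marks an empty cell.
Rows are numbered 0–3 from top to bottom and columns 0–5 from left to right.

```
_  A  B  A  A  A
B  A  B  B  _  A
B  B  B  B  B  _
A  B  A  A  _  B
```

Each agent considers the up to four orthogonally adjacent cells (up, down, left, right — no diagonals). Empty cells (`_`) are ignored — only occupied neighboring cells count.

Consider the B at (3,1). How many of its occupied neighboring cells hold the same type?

1

Occupied neighbors of (3,1): (2,1)=B, (3,0)=A, (3,2)=A.
Same type (B): 1 of 3.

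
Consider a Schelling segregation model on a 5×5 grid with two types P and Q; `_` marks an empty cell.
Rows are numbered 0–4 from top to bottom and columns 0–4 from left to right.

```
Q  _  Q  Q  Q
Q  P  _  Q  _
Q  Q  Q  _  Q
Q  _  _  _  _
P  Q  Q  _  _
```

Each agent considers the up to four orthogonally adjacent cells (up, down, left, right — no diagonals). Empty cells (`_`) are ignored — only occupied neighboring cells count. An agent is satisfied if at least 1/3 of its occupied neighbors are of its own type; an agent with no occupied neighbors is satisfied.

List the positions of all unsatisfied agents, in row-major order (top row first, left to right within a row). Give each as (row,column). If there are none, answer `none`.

(1,1), (4,0)

(0,0)Q 1/1 ok
(0,2)Q 1/1 ok
(0,3)Q 3/3 ok
(0,4)Q 1/1 ok
(1,0)Q 2/3 ok
(1,1)P 0/2 unhappy
(1,3)Q 1/1 ok
(2,0)Q 3/3 ok
(2,1)Q 2/3 ok
(2,2)Q 1/1 ok
(2,4)Q 0/0 ok
(3,0)Q 1/2 ok
(4,0)P 0/2 unhappy
(4,1)Q 1/2 ok
(4,2)Q 1/1 ok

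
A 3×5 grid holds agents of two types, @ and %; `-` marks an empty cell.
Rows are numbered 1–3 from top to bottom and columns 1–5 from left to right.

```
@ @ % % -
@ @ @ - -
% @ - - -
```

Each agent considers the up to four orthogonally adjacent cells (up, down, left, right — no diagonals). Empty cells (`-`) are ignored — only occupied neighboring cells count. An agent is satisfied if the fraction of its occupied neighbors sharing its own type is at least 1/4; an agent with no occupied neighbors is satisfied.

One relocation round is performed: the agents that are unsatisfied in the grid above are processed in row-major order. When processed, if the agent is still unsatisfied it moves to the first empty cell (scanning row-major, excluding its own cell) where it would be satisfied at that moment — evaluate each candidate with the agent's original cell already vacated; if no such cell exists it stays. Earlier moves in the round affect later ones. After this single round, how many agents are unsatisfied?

Initially unsatisfied (in order): (3,1).
  (3,1) → (1,5).
Resulting grid:
@ @ % % %
@ @ @ - -
- @ - - -
All satisfied now.

0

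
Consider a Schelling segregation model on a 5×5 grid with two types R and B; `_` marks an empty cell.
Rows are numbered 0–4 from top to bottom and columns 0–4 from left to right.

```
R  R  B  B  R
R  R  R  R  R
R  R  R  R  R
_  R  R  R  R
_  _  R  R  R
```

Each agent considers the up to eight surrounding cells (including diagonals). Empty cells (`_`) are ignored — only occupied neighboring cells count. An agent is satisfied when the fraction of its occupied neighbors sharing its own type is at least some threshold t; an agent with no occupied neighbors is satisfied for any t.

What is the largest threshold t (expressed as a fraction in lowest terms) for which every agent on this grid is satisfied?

1/5

Row 0: (0,0)R 3/3 · (0,1)R 4/5 · (0,2)B 1/5 · (0,3)B 1/5 · (0,4)R 2/3
Row 1: (1,0)R 5/5 · (1,1)R 7/8 · (1,2)R 6/8 · (1,3)R 6/8 · (1,4)R 4/5
Row 2: (2,0)R 4/4 · (2,1)R 7/7 · (2,2)R 8/8 · (2,3)R 8/8 · (2,4)R 5/5
Row 3: (3,1)R 5/5 · (3,2)R 7/7 · (3,3)R 8/8 · (3,4)R 5/5
Row 4: (4,2)R 4/4 · (4,3)R 5/5 · (4,4)R 3/3
The smallest same-type fraction is 1/5 at (0,2), which reduces to 1/5. Any threshold above that leaves this agent unsatisfied.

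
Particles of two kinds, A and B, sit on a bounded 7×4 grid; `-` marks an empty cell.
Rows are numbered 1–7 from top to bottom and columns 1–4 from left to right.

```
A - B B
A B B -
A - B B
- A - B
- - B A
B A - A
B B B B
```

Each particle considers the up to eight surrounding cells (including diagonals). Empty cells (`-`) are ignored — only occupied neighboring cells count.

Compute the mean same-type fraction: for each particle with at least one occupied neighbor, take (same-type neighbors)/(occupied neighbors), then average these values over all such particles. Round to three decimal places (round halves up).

Row 1: (1,1)A 1/2 · (1,3)B 3/3 · (1,4)B 2/2
Row 2: (2,1)A 2/3 · (2,2)B 3/6 · (2,3)B 5/5
Row 3: (3,1)A 2/3 · (3,3)B 4/5 · (3,4)B 3/3
Row 4: (4,2)A 1/3 · (4,4)B 3/4
Row 5: (5,3)B 1/5 · (5,4)A 1/3
Row 6: (6,1)B 2/3 · (6,2)A 0/5 · (6,4)A 1/4
Row 7: (7,1)B 2/3 · (7,2)B 3/4 · (7,3)B 2/4 · (7,4)B 1/2
Sum over 20 particles: 1/2 + 3/3 + 2/2 + 2/3 + 3/6 + 5/5 + 2/3 + 4/5 + 3/3 + 1/3 + 3/4 + 1/5 + 1/3 + 2/3 + 0/5 + 1/4 + 2/3 + 3/4 + 2/4 + 1/2 = 145/12; mean = 145/12 ÷ 20 = 29/48 = 0.604166… → 0.604.

0.604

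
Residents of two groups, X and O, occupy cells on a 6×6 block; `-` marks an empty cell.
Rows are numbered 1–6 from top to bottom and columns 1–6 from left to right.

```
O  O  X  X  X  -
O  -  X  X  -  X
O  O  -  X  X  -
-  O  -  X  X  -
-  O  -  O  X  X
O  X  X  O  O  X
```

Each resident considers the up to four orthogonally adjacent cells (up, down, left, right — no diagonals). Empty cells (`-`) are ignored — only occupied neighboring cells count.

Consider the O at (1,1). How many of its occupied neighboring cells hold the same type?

2

Occupied neighbors of (1,1): (2,1)=O, (1,2)=O.
Same type (O): 2 of 2.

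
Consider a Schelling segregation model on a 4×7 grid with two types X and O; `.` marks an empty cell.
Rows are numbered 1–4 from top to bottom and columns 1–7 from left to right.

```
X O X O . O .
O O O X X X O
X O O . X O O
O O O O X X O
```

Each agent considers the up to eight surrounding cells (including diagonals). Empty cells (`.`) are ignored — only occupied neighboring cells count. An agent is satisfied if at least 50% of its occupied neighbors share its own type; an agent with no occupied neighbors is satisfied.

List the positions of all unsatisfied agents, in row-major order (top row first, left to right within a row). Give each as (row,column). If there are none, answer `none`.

(1,1), (1,3), (1,4), (1,6), (2,6), (3,1), (3,6), (4,6)

(1,1)X 0/3 unhappy
(1,2)O 3/5 ok
(1,3)X 1/5 unhappy
(1,4)O 1/4 unhappy
(1,6)O 1/3 unhappy
(2,1)O 3/5 ok
(2,2)O 5/8 ok
(2,3)O 5/7 ok
(2,4)X 3/6 ok
(2,5)X 3/6 ok
(2,6)X 2/6 unhappy
(2,7)O 3/4 ok
(3,1)X 0/5 unhappy
(3,2)O 7/8 ok
(3,3)O 6/7 ok
(3,5)X 5/7 ok
(3,6)O 3/8 unhappy
(3,7)O 3/5 ok
(4,1)O 2/3 ok
(4,2)O 4/5 ok
(4,3)O 4/4 ok
(4,4)O 2/4 ok
(4,5)X 2/4 ok
(4,6)X 2/5 unhappy
(4,7)O 2/3 ok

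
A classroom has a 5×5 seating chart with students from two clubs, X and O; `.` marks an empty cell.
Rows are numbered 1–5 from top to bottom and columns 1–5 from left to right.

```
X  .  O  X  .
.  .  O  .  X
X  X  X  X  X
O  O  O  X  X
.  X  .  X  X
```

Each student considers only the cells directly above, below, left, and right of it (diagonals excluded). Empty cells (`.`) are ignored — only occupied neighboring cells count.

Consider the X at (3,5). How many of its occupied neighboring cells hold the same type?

3

Occupied neighbors of (3,5): (2,5)=X, (4,5)=X, (3,4)=X.
Same type (X): 3 of 3.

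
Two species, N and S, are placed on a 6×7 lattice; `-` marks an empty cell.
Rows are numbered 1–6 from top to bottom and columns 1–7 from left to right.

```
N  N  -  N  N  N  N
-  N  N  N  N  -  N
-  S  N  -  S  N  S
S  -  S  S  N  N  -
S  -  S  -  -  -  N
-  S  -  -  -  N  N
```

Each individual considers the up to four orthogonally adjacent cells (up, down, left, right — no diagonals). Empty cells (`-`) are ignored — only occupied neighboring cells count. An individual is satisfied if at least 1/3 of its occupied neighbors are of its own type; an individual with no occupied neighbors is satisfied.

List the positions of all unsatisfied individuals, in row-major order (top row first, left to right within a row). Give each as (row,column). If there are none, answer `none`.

Row 1: (1,1)N 1/1 ✓ · (1,2)N 2/2 ✓ · (1,4)N 2/2 ✓ · (1,5)N 3/3 ✓ · (1,6)N 2/2 ✓ · (1,7)N 2/2 ✓
Row 2: (2,2)N 2/3 ✓ · (2,3)N 3/3 ✓ · (2,4)N 3/3 ✓ · (2,5)N 2/3 ✓ · (2,7)N 1/2 ✓
Row 3: (3,2)S 0/2 ✗ · (3,3)N 1/3 ✓ · (3,5)S 0/3 ✗ · (3,6)N 1/3 ✓ · (3,7)S 0/2 ✗
Row 4: (4,1)S 1/1 ✓ · (4,3)S 2/3 ✓ · (4,4)S 1/2 ✓ · (4,5)N 1/3 ✓ · (4,6)N 2/2 ✓
Row 5: (5,1)S 1/1 ✓ · (5,3)S 1/1 ✓ · (5,7)N 1/1 ✓
Row 6: (6,2)S 0/0 ✓ · (6,6)N 1/1 ✓ · (6,7)N 2/2 ✓

(3,2), (3,5), (3,7)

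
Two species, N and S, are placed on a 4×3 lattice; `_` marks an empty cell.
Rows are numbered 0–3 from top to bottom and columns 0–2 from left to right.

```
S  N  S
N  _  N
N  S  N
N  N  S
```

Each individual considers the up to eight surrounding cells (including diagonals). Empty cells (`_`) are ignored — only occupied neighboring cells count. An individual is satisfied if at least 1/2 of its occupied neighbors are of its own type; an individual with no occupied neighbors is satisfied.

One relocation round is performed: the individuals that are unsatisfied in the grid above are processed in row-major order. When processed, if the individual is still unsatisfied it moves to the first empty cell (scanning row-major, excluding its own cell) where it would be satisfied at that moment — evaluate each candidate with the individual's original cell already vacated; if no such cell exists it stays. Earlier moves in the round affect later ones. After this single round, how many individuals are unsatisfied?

4

Initially unsatisfied (in order): (0,0), (0,2), (2,1), (3,2).
  (0,0): no empty cell satisfies it; stays.
  (0,2): no empty cell satisfies it; stays.
  (2,1): no empty cell satisfies it; stays.
  (3,2): no empty cell satisfies it; stays.
Resulting grid:
S N S
N _ N
N S N
N N S
Unsatisfied now: (0,0), (0,2), (2,1), (3,2).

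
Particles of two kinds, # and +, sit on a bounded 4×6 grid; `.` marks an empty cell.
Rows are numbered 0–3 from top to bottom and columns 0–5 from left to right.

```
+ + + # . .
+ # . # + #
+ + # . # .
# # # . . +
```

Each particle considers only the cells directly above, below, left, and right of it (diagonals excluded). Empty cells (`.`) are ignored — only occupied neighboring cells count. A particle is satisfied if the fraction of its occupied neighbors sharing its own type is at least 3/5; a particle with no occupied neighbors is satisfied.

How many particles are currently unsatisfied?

Row 0: (0,0)+ 2/2 satisfied · (0,1)+ 2/3 satisfied · (0,2)+ 1/2 not · (0,3)# 1/2 not
Row 1: (1,0)+ 2/3 satisfied · (1,1)# 0/3 not · (1,3)# 1/2 not · (1,4)+ 0/3 not · (1,5)# 0/1 not
Row 2: (2,0)+ 2/3 satisfied · (2,1)+ 1/4 not · (2,2)# 1/2 not · (2,4)# 0/1 not
Row 3: (3,0)# 1/2 not · (3,1)# 2/3 satisfied · (3,2)# 2/2 satisfied · (3,5)+ 0/0 satisfied
Unsatisfied: (0,2), (0,3), (1,1), (1,3), (1,4), (1,5), (2,1), (2,2), (2,4), (3,0) — 10 in total.

10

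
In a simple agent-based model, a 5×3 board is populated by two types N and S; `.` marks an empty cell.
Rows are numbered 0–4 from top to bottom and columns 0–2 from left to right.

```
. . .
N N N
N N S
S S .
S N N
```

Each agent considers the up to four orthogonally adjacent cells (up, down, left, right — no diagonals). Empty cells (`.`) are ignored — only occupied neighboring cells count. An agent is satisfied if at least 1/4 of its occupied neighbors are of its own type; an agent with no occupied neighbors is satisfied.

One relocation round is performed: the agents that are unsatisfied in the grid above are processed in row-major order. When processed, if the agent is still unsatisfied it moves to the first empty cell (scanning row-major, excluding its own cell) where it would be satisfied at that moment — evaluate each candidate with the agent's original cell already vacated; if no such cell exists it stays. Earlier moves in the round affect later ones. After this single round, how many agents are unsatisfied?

Initially unsatisfied (in order): (2,2).
  (2,2) → (3,2).
Resulting grid:
. . .
N N N
N N .
S S S
S N N
All satisfied now.

0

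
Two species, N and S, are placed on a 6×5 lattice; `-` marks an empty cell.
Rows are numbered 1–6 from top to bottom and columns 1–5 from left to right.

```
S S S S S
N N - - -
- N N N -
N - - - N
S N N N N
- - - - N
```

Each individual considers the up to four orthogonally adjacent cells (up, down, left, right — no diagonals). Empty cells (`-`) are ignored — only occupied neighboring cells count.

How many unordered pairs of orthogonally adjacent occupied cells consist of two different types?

4

Scan each occupied cell's neighbors to the right and below so each pair is counted once.
Row 1: S(1,1)–S(1,2)= S(1,1)–N(2,1)≠ S(1,2)–S(1,3)= S(1,2)–N(2,2)≠ S(1,3)–S(1,4)= S(1,4)–S(1,5)=  → 2/6 unlike.
Row 2: N(2,1)–N(2,2)= N(2,2)–N(3,2)=  → 0/2 unlike.
Row 3: N(3,2)–N(3,3)= N(3,3)–N(3,4)=  → 0/2 unlike.
Row 4: N(4,1)–S(5,1)≠ N(4,5)–N(5,5)=  → 1/2 unlike.
Row 5: S(5,1)–N(5,2)≠ N(5,2)–N(5,3)= N(5,3)–N(5,4)= N(5,4)–N(5,5)= N(5,5)–N(6,5)=  → 1/5 unlike.
Total adjacent occupied pairs: 17; unlike-type pairs: 4.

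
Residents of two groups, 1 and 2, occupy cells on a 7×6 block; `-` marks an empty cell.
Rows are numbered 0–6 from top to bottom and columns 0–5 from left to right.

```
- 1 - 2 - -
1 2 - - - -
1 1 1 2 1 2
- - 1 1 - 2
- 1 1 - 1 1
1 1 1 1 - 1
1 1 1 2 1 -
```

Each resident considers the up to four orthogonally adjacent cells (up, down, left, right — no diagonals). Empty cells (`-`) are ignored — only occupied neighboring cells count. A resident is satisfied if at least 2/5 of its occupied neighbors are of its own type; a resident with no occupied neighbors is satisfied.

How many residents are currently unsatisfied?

6

(0,1)1 0/1 not
(0,3)2 0/0 satisfied
(1,0)1 1/2 satisfied
(1,1)2 0/3 not
(2,0)1 2/2 satisfied
(2,1)1 2/3 satisfied
(2,2)1 2/3 satisfied
(2,3)2 0/3 not
(2,4)1 0/2 not
(2,5)2 1/2 satisfied
(3,2)1 3/3 satisfied
(3,3)1 1/2 satisfied
(3,5)2 1/2 satisfied
(4,1)1 2/2 satisfied
(4,2)1 3/3 satisfied
(4,4)1 1/1 satisfied
(4,5)1 2/3 satisfied
(5,0)1 2/2 satisfied
(5,1)1 4/4 satisfied
(5,2)1 4/4 satisfied
(5,3)1 1/2 satisfied
(5,5)1 1/1 satisfied
(6,0)1 2/2 satisfied
(6,1)1 3/3 satisfied
(6,2)1 2/3 satisfied
(6,3)2 0/3 not
(6,4)1 0/1 not
Unsatisfied: (0,1), (1,1), (2,3), (2,4), (6,3), (6,4) — 6 in total.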